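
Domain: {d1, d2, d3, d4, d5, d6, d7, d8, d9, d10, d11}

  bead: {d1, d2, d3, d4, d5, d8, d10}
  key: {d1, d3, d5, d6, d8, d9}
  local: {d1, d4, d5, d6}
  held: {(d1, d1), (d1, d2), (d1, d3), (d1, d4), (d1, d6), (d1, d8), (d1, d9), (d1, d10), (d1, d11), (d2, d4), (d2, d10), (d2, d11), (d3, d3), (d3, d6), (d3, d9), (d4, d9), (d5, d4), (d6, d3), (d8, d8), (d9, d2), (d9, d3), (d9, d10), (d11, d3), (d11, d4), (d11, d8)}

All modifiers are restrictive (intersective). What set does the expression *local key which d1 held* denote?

⟦which d1 held⟧ = {x : ⟨d1, x⟩ ∈ ⟦held⟧} = {d1, d2, d3, d4, d6, d8, d9, d10, d11}
⟦key⟧ = {d1, d3, d5, d6, d8, d9}
… ∩ ⟦which d1 held⟧ = {d1, d3, d5, d6, d8, d9} ∩ {d1, d2, d3, d4, d6, d8, d9, d10, d11} = {d1, d3, d6, d8, d9}
… ∩ ⟦local⟧ = {d1, d3, d6, d8, d9} ∩ {d1, d4, d5, d6} = {d1, d6}
So ⟦local key which d1 held⟧ = {d1, d6}.

{d1, d6}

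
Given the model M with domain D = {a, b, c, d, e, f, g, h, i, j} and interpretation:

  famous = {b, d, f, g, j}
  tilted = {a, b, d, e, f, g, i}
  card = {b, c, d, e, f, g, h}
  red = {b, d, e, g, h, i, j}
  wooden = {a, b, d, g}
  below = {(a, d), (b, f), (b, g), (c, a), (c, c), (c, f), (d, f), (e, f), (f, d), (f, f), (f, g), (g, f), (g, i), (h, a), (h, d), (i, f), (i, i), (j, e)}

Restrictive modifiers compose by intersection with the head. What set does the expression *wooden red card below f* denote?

{b, d, g}

⟦below f⟧ = {x : ⟨x, f⟩ ∈ ⟦below⟧} = {b, c, d, e, f, g, i}
⟦card⟧ = {b, c, d, e, f, g, h}
… ∩ ⟦below f⟧ = {b, c, d, e, f, g, h} ∩ {b, c, d, e, f, g, i} = {b, c, d, e, f, g}
… ∩ ⟦wooden⟧ = {b, c, d, e, f, g} ∩ {a, b, d, g} = {b, d, g}
… ∩ ⟦red⟧ = {b, d, g} ∩ {b, d, e, g, h, i, j} = {b, d, g}
So ⟦wooden red card below f⟧ = {b, d, g}.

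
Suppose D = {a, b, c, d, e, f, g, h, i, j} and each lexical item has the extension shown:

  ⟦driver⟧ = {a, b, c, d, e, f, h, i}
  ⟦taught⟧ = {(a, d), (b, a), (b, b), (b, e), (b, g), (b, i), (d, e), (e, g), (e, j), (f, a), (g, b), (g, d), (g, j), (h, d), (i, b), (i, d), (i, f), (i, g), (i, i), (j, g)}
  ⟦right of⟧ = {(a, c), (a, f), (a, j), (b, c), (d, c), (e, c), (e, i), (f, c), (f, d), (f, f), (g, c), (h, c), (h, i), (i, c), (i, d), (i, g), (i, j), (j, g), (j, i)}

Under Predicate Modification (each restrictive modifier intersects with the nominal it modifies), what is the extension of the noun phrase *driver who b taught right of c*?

{a, b, e, i}

⟦who b taught⟧ = {x : ⟨b, x⟩ ∈ ⟦taught⟧} = {a, b, e, g, i}
⟦right of c⟧ = {x : ⟨x, c⟩ ∈ ⟦right of⟧} = {a, b, d, e, f, g, h, i}
⟦driver⟧ = {a, b, c, d, e, f, h, i}
… ∩ ⟦who b taught⟧ = {a, b, c, d, e, f, h, i} ∩ {a, b, e, g, i} = {a, b, e, i}
… ∩ ⟦right of c⟧ = {a, b, e, i} ∩ {a, b, d, e, f, g, h, i} = {a, b, e, i}
So ⟦driver who b taught right of c⟧ = {a, b, e, i}.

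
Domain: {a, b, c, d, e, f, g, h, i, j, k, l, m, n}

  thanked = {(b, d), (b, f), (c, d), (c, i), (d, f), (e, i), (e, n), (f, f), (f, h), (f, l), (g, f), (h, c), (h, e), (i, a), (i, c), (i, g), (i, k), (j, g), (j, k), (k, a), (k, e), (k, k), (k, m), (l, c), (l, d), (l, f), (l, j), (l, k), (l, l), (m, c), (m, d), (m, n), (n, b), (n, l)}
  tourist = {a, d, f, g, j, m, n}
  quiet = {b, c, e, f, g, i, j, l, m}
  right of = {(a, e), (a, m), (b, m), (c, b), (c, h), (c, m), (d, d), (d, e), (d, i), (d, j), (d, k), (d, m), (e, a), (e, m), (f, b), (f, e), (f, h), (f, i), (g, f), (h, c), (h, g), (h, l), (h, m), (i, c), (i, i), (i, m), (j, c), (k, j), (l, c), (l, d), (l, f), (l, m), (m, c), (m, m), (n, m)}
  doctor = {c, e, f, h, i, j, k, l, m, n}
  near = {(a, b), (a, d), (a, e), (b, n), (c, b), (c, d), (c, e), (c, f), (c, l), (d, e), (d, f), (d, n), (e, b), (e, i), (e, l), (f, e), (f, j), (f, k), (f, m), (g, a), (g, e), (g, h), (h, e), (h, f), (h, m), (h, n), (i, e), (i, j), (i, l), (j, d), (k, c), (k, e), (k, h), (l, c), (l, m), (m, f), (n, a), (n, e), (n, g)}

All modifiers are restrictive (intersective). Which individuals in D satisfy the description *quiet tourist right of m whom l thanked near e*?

{ }

⟦right of m⟧ = {x : ⟨x, m⟩ ∈ ⟦right of⟧} = {a, b, c, d, e, h, i, l, m, n}
⟦whom l thanked⟧ = {x : ⟨l, x⟩ ∈ ⟦thanked⟧} = {c, d, f, j, k, l}
⟦near e⟧ = {x : ⟨x, e⟩ ∈ ⟦near⟧} = {a, c, d, f, g, h, i, k, n}
⟦tourist⟧ = {a, d, f, g, j, m, n}
… ∩ ⟦right of m⟧ = {a, d, f, g, j, m, n} ∩ {a, b, c, d, e, h, i, l, m, n} = {a, d, m, n}
… ∩ ⟦whom l thanked⟧ = {a, d, m, n} ∩ {c, d, f, j, k, l} = {d}
… ∩ ⟦near e⟧ = {d} ∩ {a, c, d, f, g, h, i, k, n} = {d}
… ∩ ⟦quiet⟧ = {d} ∩ {b, c, e, f, g, i, j, l, m} = ∅
So ⟦quiet tourist right of m whom l thanked near e⟧ = { }.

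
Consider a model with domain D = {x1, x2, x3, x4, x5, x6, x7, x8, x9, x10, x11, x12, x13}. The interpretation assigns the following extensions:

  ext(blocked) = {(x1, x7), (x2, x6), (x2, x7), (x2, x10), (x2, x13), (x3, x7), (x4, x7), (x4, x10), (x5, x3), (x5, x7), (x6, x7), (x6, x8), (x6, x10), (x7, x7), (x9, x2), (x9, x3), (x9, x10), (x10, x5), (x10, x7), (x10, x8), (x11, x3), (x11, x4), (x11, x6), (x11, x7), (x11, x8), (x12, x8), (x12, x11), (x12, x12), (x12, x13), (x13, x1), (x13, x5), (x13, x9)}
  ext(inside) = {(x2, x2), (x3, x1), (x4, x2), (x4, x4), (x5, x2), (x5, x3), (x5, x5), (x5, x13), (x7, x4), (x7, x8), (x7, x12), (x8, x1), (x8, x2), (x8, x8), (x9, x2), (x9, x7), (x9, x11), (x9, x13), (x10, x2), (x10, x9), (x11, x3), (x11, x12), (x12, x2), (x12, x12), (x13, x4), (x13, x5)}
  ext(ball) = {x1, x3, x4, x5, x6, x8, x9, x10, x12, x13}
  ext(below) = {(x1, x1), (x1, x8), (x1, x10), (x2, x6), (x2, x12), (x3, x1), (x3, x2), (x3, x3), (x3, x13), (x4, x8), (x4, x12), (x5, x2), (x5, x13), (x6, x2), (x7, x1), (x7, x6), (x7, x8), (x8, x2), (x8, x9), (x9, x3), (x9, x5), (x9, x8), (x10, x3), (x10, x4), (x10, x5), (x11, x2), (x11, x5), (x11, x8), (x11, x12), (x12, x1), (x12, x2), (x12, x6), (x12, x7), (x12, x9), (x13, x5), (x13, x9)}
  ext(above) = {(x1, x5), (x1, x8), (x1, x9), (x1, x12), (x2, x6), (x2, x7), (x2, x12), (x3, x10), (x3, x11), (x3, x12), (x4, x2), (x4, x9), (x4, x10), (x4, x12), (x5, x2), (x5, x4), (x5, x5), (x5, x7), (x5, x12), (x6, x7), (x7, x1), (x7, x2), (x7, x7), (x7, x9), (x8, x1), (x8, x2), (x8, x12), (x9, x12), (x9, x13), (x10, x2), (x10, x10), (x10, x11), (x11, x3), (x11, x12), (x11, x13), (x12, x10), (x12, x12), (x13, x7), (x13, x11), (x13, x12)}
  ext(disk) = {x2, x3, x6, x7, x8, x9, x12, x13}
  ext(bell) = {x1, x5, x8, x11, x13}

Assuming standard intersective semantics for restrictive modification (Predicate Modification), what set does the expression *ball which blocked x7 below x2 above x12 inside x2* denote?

⟦which blocked x7⟧ = {x : ⟨x, x7⟩ ∈ ⟦blocked⟧} = {x1, x2, x3, x4, x5, x6, x7, x10, x11}
⟦below x2⟧ = {x : ⟨x, x2⟩ ∈ ⟦below⟧} = {x3, x5, x6, x8, x11, x12}
⟦above x12⟧ = {x : ⟨x, x12⟩ ∈ ⟦above⟧} = {x1, x2, x3, x4, x5, x8, x9, x11, x12, x13}
⟦inside x2⟧ = {x : ⟨x, x2⟩ ∈ ⟦inside⟧} = {x2, x4, x5, x8, x9, x10, x12}
⟦ball⟧ = {x1, x3, x4, x5, x6, x8, x9, x10, x12, x13}
… ∩ ⟦which blocked x7⟧ = {x1, x3, x4, x5, x6, x8, x9, x10, x12, x13} ∩ {x1, x2, x3, x4, x5, x6, x7, x10, x11} = {x1, x3, x4, x5, x6, x10}
… ∩ ⟦below x2⟧ = {x1, x3, x4, x5, x6, x10} ∩ {x3, x5, x6, x8, x11, x12} = {x3, x5, x6}
… ∩ ⟦above x12⟧ = {x3, x5, x6} ∩ {x1, x2, x3, x4, x5, x8, x9, x11, x12, x13} = {x3, x5}
… ∩ ⟦inside x2⟧ = {x3, x5} ∩ {x2, x4, x5, x8, x9, x10, x12} = {x5}
So ⟦ball which blocked x7 below x2 above x12 inside x2⟧ = {x5}.

{x5}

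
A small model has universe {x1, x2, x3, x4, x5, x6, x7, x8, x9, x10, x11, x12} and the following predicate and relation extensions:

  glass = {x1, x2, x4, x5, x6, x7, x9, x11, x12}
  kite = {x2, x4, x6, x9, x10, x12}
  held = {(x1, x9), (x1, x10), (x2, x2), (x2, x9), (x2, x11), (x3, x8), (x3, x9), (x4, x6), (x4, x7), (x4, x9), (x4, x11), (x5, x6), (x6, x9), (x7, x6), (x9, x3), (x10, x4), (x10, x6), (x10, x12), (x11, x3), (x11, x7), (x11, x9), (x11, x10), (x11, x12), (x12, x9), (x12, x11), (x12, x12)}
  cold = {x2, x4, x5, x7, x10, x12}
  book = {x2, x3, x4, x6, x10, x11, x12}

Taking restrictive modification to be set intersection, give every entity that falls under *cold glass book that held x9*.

{x2, x4, x12}

⟦that held x9⟧ = {x : ⟨x, x9⟩ ∈ ⟦held⟧} = {x1, x2, x3, x4, x6, x11, x12}
⟦book⟧ = {x2, x3, x4, x6, x10, x11, x12}
… ∩ ⟦that held x9⟧ = {x2, x3, x4, x6, x10, x11, x12} ∩ {x1, x2, x3, x4, x6, x11, x12} = {x2, x3, x4, x6, x11, x12}
… ∩ ⟦cold⟧ = {x2, x3, x4, x6, x11, x12} ∩ {x2, x4, x5, x7, x10, x12} = {x2, x4, x12}
… ∩ ⟦glass⟧ = {x2, x4, x12} ∩ {x1, x2, x4, x5, x6, x7, x9, x11, x12} = {x2, x4, x12}
So ⟦cold glass book that held x9⟧ = {x2, x4, x12}.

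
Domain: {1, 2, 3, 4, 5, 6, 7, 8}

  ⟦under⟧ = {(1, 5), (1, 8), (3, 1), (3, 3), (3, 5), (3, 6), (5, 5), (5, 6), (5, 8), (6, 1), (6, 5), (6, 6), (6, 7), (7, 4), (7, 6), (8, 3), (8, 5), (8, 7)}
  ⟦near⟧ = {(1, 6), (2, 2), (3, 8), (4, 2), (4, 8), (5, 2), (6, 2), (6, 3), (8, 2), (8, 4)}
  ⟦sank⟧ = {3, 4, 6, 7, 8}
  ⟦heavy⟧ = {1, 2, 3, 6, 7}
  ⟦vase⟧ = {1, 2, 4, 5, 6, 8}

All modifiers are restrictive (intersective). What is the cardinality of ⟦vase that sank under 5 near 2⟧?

⟦that sank⟧ = ⟦sank⟧ = {3, 4, 6, 7, 8}
⟦under 5⟧ = {x : ⟨x, 5⟩ ∈ ⟦under⟧} = {1, 3, 5, 6, 8}
⟦near 2⟧ = {x : ⟨x, 2⟩ ∈ ⟦near⟧} = {2, 4, 5, 6, 8}
⟦vase⟧ = {1, 2, 4, 5, 6, 8}
… ∩ ⟦that sank⟧ = {1, 2, 4, 5, 6, 8} ∩ {3, 4, 6, 7, 8} = {4, 6, 8}
… ∩ ⟦under 5⟧ = {4, 6, 8} ∩ {1, 3, 5, 6, 8} = {6, 8}
… ∩ ⟦near 2⟧ = {6, 8} ∩ {2, 4, 5, 6, 8} = {6, 8}
⟦vase that sank under 5 near 2⟧ = {6, 8}, so the cardinality is 2.

2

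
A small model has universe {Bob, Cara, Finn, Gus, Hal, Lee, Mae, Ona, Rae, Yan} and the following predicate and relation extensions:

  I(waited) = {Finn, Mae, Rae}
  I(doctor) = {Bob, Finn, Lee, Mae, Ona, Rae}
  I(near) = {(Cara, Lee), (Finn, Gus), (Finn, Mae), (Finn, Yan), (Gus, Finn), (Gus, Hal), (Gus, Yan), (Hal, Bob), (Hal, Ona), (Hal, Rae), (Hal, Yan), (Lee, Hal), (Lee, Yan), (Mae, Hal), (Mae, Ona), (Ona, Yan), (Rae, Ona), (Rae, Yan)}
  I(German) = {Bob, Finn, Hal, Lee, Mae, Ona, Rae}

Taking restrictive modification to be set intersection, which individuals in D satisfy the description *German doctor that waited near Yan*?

⟦that waited⟧ = ⟦waited⟧ = {Finn, Mae, Rae}
⟦near Yan⟧ = {x : ⟨x, Yan⟩ ∈ ⟦near⟧} = {Finn, Gus, Hal, Lee, Ona, Rae}
⟦doctor⟧ = {Bob, Finn, Lee, Mae, Ona, Rae}
… ∩ ⟦that waited⟧ = {Bob, Finn, Lee, Mae, Ona, Rae} ∩ {Finn, Mae, Rae} = {Finn, Mae, Rae}
… ∩ ⟦near Yan⟧ = {Finn, Mae, Rae} ∩ {Finn, Gus, Hal, Lee, Ona, Rae} = {Finn, Rae}
… ∩ ⟦German⟧ = {Finn, Rae} ∩ {Bob, Finn, Hal, Lee, Mae, Ona, Rae} = {Finn, Rae}
So ⟦German doctor that waited near Yan⟧ = {Finn, Rae}.

{Finn, Rae}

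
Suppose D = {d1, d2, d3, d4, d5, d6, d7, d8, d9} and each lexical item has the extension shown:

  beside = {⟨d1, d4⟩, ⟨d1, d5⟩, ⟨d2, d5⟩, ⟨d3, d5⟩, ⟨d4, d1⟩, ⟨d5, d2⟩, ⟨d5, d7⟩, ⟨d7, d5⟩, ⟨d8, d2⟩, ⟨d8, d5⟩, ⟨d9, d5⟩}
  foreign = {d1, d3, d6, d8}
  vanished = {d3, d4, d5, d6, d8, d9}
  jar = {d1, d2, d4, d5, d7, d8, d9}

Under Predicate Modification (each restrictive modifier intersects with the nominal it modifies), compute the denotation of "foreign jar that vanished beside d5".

{d8}

⟦that vanished⟧ = ⟦vanished⟧ = {d3, d4, d5, d6, d8, d9}
⟦beside d5⟧ = {x : ⟨x, d5⟩ ∈ ⟦beside⟧} = {d1, d2, d3, d7, d8, d9}
⟦jar⟧ = {d1, d2, d4, d5, d7, d8, d9}
… ∩ ⟦that vanished⟧ = {d1, d2, d4, d5, d7, d8, d9} ∩ {d3, d4, d5, d6, d8, d9} = {d4, d5, d8, d9}
… ∩ ⟦beside d5⟧ = {d4, d5, d8, d9} ∩ {d1, d2, d3, d7, d8, d9} = {d8, d9}
… ∩ ⟦foreign⟧ = {d8, d9} ∩ {d1, d3, d6, d8} = {d8}
So ⟦foreign jar that vanished beside d5⟧ = {d8}.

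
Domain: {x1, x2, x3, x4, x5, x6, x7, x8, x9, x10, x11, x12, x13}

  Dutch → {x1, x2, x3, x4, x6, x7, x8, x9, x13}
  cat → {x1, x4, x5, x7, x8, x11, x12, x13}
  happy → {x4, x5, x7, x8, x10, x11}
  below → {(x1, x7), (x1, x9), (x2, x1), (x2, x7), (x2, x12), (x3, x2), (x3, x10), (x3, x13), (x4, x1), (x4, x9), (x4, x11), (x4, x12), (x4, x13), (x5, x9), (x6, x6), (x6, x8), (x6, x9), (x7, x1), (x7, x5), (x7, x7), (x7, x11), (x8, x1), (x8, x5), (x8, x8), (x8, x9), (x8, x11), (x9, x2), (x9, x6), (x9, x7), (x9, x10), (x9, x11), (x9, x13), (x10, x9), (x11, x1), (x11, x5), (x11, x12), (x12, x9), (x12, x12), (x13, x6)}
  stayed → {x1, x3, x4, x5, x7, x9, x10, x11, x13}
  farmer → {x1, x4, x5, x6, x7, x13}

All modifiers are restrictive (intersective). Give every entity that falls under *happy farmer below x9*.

⟦below x9⟧ = {x : ⟨x, x9⟩ ∈ ⟦below⟧} = {x1, x4, x5, x6, x8, x10, x12}
⟦farmer⟧ = {x1, x4, x5, x6, x7, x13}
… ∩ ⟦below x9⟧ = {x1, x4, x5, x6, x7, x13} ∩ {x1, x4, x5, x6, x8, x10, x12} = {x1, x4, x5, x6}
… ∩ ⟦happy⟧ = {x1, x4, x5, x6} ∩ {x4, x5, x7, x8, x10, x11} = {x4, x5}
So ⟦happy farmer below x9⟧ = {x4, x5}.

{x4, x5}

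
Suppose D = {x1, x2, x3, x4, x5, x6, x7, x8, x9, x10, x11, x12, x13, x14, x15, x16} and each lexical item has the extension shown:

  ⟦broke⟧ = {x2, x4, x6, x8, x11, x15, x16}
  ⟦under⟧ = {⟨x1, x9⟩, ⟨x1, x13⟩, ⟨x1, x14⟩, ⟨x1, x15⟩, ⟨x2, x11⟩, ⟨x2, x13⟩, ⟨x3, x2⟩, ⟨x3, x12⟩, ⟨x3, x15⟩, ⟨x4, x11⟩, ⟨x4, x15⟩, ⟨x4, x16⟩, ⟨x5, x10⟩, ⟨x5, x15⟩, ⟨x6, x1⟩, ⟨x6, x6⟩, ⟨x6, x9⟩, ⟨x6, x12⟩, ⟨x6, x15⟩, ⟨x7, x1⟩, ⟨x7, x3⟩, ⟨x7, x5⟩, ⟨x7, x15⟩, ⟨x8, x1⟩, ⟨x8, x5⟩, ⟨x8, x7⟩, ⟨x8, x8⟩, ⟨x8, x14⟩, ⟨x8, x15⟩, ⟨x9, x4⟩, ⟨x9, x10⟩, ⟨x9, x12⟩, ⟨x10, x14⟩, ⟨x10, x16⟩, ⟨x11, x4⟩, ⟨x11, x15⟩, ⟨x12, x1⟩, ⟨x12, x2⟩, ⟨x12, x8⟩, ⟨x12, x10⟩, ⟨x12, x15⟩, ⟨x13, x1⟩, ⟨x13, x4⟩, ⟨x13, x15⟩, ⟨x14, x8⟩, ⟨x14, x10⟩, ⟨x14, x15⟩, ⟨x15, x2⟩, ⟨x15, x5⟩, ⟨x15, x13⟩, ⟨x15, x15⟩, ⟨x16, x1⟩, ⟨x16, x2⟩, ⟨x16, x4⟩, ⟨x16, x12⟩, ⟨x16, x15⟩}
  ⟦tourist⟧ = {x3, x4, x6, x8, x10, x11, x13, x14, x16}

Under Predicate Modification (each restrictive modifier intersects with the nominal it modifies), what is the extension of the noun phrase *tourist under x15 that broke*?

{x4, x6, x8, x11, x16}

⟦under x15⟧ = {x : ⟨x, x15⟩ ∈ ⟦under⟧} = {x1, x3, x4, x5, x6, x7, x8, x11, x12, x13, x14, x15, x16}
⟦that broke⟧ = ⟦broke⟧ = {x2, x4, x6, x8, x11, x15, x16}
⟦tourist⟧ = {x3, x4, x6, x8, x10, x11, x13, x14, x16}
… ∩ ⟦under x15⟧ = {x3, x4, x6, x8, x10, x11, x13, x14, x16} ∩ {x1, x3, x4, x5, x6, x7, x8, x11, x12, x13, x14, x15, x16} = {x3, x4, x6, x8, x11, x13, x14, x16}
… ∩ ⟦that broke⟧ = {x3, x4, x6, x8, x11, x13, x14, x16} ∩ {x2, x4, x6, x8, x11, x15, x16} = {x4, x6, x8, x11, x16}
So ⟦tourist under x15 that broke⟧ = {x4, x6, x8, x11, x16}.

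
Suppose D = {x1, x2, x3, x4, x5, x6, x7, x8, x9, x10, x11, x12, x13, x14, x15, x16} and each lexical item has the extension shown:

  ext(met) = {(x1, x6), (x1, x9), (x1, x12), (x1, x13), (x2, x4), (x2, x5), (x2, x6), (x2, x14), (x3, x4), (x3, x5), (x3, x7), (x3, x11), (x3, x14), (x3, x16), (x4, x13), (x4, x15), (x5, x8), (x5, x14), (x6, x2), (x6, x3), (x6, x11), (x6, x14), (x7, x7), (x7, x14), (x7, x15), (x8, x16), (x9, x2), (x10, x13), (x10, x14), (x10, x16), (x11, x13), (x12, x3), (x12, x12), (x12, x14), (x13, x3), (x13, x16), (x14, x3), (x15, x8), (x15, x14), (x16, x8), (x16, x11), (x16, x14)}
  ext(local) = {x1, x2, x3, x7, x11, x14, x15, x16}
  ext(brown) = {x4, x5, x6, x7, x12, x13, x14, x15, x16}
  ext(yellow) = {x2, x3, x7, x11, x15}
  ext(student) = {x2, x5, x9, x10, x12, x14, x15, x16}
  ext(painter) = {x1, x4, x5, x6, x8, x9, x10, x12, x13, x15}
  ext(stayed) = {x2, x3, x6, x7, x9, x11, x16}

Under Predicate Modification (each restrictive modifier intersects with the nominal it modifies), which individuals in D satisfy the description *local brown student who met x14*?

{x15, x16}

⟦who met x14⟧ = {x : ⟨x, x14⟩ ∈ ⟦met⟧} = {x2, x3, x5, x6, x7, x10, x12, x15, x16}
⟦student⟧ = {x2, x5, x9, x10, x12, x14, x15, x16}
… ∩ ⟦who met x14⟧ = {x2, x5, x9, x10, x12, x14, x15, x16} ∩ {x2, x3, x5, x6, x7, x10, x12, x15, x16} = {x2, x5, x10, x12, x15, x16}
… ∩ ⟦local⟧ = {x2, x5, x10, x12, x15, x16} ∩ {x1, x2, x3, x7, x11, x14, x15, x16} = {x2, x15, x16}
… ∩ ⟦brown⟧ = {x2, x15, x16} ∩ {x4, x5, x6, x7, x12, x13, x14, x15, x16} = {x15, x16}
So ⟦local brown student who met x14⟧ = {x15, x16}.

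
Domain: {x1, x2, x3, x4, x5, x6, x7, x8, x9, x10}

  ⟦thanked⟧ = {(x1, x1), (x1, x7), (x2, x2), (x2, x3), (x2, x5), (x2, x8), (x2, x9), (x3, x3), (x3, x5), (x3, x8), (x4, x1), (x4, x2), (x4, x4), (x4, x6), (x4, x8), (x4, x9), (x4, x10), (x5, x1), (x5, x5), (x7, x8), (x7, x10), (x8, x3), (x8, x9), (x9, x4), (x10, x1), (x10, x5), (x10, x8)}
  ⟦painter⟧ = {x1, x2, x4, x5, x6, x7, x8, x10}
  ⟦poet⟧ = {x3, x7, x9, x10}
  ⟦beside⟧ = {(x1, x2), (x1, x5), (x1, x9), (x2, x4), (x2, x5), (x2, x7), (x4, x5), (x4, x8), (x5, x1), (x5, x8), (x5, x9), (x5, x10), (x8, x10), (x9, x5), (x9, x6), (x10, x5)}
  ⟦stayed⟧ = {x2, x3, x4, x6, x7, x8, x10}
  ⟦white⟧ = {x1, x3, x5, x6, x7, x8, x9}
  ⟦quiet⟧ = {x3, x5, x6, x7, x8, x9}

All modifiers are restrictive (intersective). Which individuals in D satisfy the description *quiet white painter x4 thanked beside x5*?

∅

⟦x4 thanked⟧ = {x : ⟨x4, x⟩ ∈ ⟦thanked⟧} = {x1, x2, x4, x6, x8, x9, x10}
⟦beside x5⟧ = {x : ⟨x, x5⟩ ∈ ⟦beside⟧} = {x1, x2, x4, x9, x10}
⟦painter⟧ = {x1, x2, x4, x5, x6, x7, x8, x10}
… ∩ ⟦x4 thanked⟧ = {x1, x2, x4, x5, x6, x7, x8, x10} ∩ {x1, x2, x4, x6, x8, x9, x10} = {x1, x2, x4, x6, x8, x10}
… ∩ ⟦beside x5⟧ = {x1, x2, x4, x6, x8, x10} ∩ {x1, x2, x4, x9, x10} = {x1, x2, x4, x10}
… ∩ ⟦quiet⟧ = {x1, x2, x4, x10} ∩ {x3, x5, x6, x7, x8, x9} = ∅
… ∩ ⟦white⟧ = ∅ ∩ {x1, x3, x5, x6, x7, x8, x9} = ∅
So ⟦quiet white painter x4 thanked beside x5⟧ = ∅.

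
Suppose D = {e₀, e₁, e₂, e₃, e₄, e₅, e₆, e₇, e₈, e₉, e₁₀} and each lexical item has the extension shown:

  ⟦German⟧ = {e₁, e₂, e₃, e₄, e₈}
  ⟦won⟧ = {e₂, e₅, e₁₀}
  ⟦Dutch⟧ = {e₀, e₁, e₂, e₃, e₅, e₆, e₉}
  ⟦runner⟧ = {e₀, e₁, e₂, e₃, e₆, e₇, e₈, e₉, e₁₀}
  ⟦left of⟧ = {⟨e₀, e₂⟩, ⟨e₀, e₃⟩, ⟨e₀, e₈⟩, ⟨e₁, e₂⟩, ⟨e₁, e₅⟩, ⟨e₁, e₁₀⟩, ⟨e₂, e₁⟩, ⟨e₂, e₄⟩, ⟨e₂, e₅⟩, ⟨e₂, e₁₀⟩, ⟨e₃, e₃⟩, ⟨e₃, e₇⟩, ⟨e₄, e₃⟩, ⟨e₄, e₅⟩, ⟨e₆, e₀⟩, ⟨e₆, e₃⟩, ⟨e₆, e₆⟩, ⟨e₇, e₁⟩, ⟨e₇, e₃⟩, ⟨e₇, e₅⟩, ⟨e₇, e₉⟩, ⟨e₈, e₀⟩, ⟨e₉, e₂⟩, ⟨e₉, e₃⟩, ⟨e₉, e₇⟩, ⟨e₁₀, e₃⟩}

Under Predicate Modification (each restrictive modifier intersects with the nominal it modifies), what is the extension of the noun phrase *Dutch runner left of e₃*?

⟦left of e₃⟧ = {x : ⟨x, e₃⟩ ∈ ⟦left of⟧} = {e₀, e₃, e₄, e₆, e₇, e₉, e₁₀}
⟦runner⟧ = {e₀, e₁, e₂, e₃, e₆, e₇, e₈, e₉, e₁₀}
… ∩ ⟦left of e₃⟧ = {e₀, e₁, e₂, e₃, e₆, e₇, e₈, e₉, e₁₀} ∩ {e₀, e₃, e₄, e₆, e₇, e₉, e₁₀} = {e₀, e₃, e₆, e₇, e₉, e₁₀}
… ∩ ⟦Dutch⟧ = {e₀, e₃, e₆, e₇, e₉, e₁₀} ∩ {e₀, e₁, e₂, e₃, e₅, e₆, e₉} = {e₀, e₃, e₆, e₉}
So ⟦Dutch runner left of e₃⟧ = {e₀, e₃, e₆, e₉}.

{e₀, e₃, e₆, e₉}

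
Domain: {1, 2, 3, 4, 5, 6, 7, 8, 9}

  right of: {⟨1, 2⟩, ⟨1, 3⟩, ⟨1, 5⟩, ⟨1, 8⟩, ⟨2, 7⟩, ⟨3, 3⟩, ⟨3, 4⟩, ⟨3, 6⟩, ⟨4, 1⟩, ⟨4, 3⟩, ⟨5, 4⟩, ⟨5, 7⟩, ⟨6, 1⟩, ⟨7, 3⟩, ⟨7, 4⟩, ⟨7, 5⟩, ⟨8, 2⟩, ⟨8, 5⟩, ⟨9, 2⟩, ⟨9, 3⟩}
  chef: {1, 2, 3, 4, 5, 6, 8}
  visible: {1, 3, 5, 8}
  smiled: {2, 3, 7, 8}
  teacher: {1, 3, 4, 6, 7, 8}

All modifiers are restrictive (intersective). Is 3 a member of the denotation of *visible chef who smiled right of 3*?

⟦who smiled⟧ = ⟦smiled⟧ = {2, 3, 7, 8}
⟦right of 3⟧ = {x : ⟨x, 3⟩ ∈ ⟦right of⟧} = {1, 3, 4, 7, 9}
⟦chef⟧ = {1, 2, 3, 4, 5, 6, 8}
… ∩ ⟦who smiled⟧ = {1, 2, 3, 4, 5, 6, 8} ∩ {2, 3, 7, 8} = {2, 3, 8}
… ∩ ⟦right of 3⟧ = {2, 3, 8} ∩ {1, 3, 4, 7, 9} = {3}
… ∩ ⟦visible⟧ = {3} ∩ {1, 3, 5, 8} = {3}
⟦visible chef who smiled right of 3⟧ = {3}; 3 ∈ this set.

yes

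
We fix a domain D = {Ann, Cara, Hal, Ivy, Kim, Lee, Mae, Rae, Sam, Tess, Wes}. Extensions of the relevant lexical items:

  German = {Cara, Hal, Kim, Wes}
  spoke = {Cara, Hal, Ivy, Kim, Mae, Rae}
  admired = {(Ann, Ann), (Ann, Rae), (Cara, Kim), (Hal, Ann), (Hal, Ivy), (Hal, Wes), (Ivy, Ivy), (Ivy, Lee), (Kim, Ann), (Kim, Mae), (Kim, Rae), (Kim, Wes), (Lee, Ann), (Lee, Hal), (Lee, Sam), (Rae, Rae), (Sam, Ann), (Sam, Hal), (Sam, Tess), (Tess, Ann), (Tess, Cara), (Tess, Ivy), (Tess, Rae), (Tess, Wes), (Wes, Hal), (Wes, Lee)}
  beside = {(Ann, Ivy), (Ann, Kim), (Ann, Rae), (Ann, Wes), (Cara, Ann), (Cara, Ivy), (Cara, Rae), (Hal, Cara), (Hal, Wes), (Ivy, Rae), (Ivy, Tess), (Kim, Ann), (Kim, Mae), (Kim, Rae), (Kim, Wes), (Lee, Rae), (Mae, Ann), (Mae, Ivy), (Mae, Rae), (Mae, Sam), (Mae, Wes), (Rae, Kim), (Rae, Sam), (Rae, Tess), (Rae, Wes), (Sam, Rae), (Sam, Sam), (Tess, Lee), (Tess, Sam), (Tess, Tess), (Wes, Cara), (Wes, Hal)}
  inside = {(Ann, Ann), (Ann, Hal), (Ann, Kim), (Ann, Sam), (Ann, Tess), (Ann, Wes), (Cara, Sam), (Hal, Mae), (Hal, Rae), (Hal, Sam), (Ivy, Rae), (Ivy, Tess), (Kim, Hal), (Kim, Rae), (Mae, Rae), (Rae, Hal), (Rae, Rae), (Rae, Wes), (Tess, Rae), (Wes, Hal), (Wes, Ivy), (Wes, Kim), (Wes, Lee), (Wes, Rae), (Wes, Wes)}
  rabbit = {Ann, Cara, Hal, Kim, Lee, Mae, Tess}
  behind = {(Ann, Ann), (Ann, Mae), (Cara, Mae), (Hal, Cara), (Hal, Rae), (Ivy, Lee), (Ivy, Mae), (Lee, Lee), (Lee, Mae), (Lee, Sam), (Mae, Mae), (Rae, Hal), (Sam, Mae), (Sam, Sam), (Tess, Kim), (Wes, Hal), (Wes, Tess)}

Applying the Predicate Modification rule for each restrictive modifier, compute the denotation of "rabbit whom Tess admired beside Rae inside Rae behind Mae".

⟦whom Tess admired⟧ = {x : ⟨Tess, x⟩ ∈ ⟦admired⟧} = {Ann, Cara, Ivy, Rae, Wes}
⟦beside Rae⟧ = {x : ⟨x, Rae⟩ ∈ ⟦beside⟧} = {Ann, Cara, Ivy, Kim, Lee, Mae, Sam}
⟦inside Rae⟧ = {x : ⟨x, Rae⟩ ∈ ⟦inside⟧} = {Hal, Ivy, Kim, Mae, Rae, Tess, Wes}
⟦behind Mae⟧ = {x : ⟨x, Mae⟩ ∈ ⟦behind⟧} = {Ann, Cara, Ivy, Lee, Mae, Sam}
⟦rabbit⟧ = {Ann, Cara, Hal, Kim, Lee, Mae, Tess}
… ∩ ⟦whom Tess admired⟧ = {Ann, Cara, Hal, Kim, Lee, Mae, Tess} ∩ {Ann, Cara, Ivy, Rae, Wes} = {Ann, Cara}
… ∩ ⟦beside Rae⟧ = {Ann, Cara} ∩ {Ann, Cara, Ivy, Kim, Lee, Mae, Sam} = {Ann, Cara}
… ∩ ⟦inside Rae⟧ = {Ann, Cara} ∩ {Hal, Ivy, Kim, Mae, Rae, Tess, Wes} = ∅
… ∩ ⟦behind Mae⟧ = ∅ ∩ {Ann, Cara, Ivy, Lee, Mae, Sam} = ∅
So ⟦rabbit whom Tess admired beside Rae inside Rae behind Mae⟧ = { }.

{ }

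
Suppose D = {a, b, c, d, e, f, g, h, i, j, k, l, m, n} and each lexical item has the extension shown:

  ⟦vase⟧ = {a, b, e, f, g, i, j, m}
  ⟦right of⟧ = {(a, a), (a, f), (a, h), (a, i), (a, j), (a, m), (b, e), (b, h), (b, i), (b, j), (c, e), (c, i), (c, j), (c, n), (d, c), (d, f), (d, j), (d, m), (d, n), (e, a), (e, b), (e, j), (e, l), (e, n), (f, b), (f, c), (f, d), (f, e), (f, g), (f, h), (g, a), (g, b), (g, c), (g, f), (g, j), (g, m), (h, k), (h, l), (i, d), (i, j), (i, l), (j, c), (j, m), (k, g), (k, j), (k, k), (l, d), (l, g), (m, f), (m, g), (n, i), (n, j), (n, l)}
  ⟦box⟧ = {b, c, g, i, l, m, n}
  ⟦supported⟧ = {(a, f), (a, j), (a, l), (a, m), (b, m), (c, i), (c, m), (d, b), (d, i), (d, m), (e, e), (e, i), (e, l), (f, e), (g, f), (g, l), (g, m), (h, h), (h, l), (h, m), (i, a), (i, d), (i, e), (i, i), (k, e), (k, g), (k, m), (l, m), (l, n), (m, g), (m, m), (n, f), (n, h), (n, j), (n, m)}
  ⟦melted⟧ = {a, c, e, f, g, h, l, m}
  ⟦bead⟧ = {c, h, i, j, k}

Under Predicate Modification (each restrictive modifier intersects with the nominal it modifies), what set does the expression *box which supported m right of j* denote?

{b, c, g, n}

⟦which supported m⟧ = {x : ⟨x, m⟩ ∈ ⟦supported⟧} = {a, b, c, d, g, h, k, l, m, n}
⟦right of j⟧ = {x : ⟨x, j⟩ ∈ ⟦right of⟧} = {a, b, c, d, e, g, i, k, n}
⟦box⟧ = {b, c, g, i, l, m, n}
… ∩ ⟦which supported m⟧ = {b, c, g, i, l, m, n} ∩ {a, b, c, d, g, h, k, l, m, n} = {b, c, g, l, m, n}
… ∩ ⟦right of j⟧ = {b, c, g, l, m, n} ∩ {a, b, c, d, e, g, i, k, n} = {b, c, g, n}
So ⟦box which supported m right of j⟧ = {b, c, g, n}.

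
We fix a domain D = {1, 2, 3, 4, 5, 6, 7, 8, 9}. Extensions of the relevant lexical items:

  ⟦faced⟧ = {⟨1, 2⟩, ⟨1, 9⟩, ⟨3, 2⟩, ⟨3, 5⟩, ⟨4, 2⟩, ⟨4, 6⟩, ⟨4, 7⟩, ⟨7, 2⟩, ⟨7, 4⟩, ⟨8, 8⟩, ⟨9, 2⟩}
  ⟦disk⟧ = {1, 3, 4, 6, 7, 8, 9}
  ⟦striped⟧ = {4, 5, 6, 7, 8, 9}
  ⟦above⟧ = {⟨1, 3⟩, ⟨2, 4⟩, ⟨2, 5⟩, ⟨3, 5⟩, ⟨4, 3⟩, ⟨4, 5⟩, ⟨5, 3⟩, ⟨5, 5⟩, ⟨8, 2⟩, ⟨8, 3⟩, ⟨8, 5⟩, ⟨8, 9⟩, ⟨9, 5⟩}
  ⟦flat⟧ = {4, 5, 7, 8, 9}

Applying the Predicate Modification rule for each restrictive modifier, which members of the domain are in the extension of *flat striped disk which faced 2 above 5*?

{4, 9}

⟦which faced 2⟧ = {x : ⟨x, 2⟩ ∈ ⟦faced⟧} = {1, 3, 4, 7, 9}
⟦above 5⟧ = {x : ⟨x, 5⟩ ∈ ⟦above⟧} = {2, 3, 4, 5, 8, 9}
⟦disk⟧ = {1, 3, 4, 6, 7, 8, 9}
… ∩ ⟦which faced 2⟧ = {1, 3, 4, 6, 7, 8, 9} ∩ {1, 3, 4, 7, 9} = {1, 3, 4, 7, 9}
… ∩ ⟦above 5⟧ = {1, 3, 4, 7, 9} ∩ {2, 3, 4, 5, 8, 9} = {3, 4, 9}
… ∩ ⟦flat⟧ = {3, 4, 9} ∩ {4, 5, 7, 8, 9} = {4, 9}
… ∩ ⟦striped⟧ = {4, 9} ∩ {4, 5, 6, 7, 8, 9} = {4, 9}
So ⟦flat striped disk which faced 2 above 5⟧ = {4, 9}.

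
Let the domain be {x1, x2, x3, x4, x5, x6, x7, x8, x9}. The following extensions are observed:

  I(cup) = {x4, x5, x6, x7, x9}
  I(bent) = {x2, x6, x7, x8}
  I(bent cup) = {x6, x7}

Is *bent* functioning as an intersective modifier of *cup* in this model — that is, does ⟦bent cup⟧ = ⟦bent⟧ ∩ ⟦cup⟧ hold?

yes

⟦bent⟧ ∩ ⟦cup⟧ = {x2, x6, x7, x8} ∩ {x4, x5, x6, x7, x9} = {x6, x7}
Observed ⟦bent cup⟧ = {x6, x7}.
These coincide, so the modifier is intersective here.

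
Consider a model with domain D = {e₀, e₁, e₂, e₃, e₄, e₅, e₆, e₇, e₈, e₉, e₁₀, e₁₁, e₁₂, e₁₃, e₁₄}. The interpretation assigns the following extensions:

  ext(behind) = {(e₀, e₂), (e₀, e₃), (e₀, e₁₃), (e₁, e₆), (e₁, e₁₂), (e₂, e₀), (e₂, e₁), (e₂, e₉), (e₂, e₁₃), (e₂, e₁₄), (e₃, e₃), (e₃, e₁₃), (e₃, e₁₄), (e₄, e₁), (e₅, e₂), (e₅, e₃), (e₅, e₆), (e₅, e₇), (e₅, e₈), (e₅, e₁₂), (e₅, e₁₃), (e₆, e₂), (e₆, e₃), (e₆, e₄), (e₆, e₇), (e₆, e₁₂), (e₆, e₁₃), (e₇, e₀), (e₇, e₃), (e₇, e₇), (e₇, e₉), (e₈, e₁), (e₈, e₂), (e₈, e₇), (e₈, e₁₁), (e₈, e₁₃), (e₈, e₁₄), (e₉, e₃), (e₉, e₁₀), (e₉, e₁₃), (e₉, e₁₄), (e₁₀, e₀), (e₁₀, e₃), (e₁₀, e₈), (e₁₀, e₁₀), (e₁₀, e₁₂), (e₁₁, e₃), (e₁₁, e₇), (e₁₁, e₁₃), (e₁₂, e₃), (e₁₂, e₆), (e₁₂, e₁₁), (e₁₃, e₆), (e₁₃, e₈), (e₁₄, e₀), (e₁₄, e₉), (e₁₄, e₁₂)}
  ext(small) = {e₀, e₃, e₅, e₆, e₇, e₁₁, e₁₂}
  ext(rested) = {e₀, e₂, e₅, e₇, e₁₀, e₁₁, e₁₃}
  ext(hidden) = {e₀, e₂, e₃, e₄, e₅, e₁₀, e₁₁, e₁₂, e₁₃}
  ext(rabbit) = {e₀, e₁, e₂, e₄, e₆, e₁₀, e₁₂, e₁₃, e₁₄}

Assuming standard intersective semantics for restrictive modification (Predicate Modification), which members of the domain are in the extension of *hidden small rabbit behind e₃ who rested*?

{e₀}

⟦behind e₃⟧ = {x : ⟨x, e₃⟩ ∈ ⟦behind⟧} = {e₀, e₃, e₅, e₆, e₇, e₉, e₁₀, e₁₁, e₁₂}
⟦who rested⟧ = ⟦rested⟧ = {e₀, e₂, e₅, e₇, e₁₀, e₁₁, e₁₃}
⟦rabbit⟧ = {e₀, e₁, e₂, e₄, e₆, e₁₀, e₁₂, e₁₃, e₁₄}
… ∩ ⟦behind e₃⟧ = {e₀, e₁, e₂, e₄, e₆, e₁₀, e₁₂, e₁₃, e₁₄} ∩ {e₀, e₃, e₅, e₆, e₇, e₉, e₁₀, e₁₁, e₁₂} = {e₀, e₆, e₁₀, e₁₂}
… ∩ ⟦who rested⟧ = {e₀, e₆, e₁₀, e₁₂} ∩ {e₀, e₂, e₅, e₇, e₁₀, e₁₁, e₁₃} = {e₀, e₁₀}
… ∩ ⟦hidden⟧ = {e₀, e₁₀} ∩ {e₀, e₂, e₃, e₄, e₅, e₁₀, e₁₁, e₁₂, e₁₃} = {e₀, e₁₀}
… ∩ ⟦small⟧ = {e₀, e₁₀} ∩ {e₀, e₃, e₅, e₆, e₇, e₁₁, e₁₂} = {e₀}
So ⟦hidden small rabbit behind e₃ who rested⟧ = {e₀}.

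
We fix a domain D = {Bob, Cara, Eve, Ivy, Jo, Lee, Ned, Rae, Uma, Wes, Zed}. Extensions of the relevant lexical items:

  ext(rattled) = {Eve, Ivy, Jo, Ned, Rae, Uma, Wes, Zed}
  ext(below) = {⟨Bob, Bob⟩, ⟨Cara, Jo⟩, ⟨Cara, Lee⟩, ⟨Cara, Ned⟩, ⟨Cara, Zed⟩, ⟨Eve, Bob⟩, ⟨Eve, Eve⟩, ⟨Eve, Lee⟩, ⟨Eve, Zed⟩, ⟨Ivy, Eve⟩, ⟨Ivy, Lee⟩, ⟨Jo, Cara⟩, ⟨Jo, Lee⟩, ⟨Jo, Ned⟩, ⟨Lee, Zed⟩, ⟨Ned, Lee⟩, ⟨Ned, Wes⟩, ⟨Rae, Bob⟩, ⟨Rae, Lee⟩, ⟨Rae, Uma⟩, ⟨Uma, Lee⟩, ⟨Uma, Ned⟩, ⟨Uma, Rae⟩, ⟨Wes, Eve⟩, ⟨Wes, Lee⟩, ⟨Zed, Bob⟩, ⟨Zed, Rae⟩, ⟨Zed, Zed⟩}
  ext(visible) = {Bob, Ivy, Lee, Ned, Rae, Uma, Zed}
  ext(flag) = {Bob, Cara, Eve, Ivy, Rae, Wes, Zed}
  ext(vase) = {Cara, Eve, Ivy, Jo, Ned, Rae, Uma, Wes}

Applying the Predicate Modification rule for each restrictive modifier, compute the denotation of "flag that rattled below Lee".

{Eve, Ivy, Rae, Wes}

⟦that rattled⟧ = ⟦rattled⟧ = {Eve, Ivy, Jo, Ned, Rae, Uma, Wes, Zed}
⟦below Lee⟧ = {x : ⟨x, Lee⟩ ∈ ⟦below⟧} = {Cara, Eve, Ivy, Jo, Ned, Rae, Uma, Wes}
⟦flag⟧ = {Bob, Cara, Eve, Ivy, Rae, Wes, Zed}
… ∩ ⟦that rattled⟧ = {Bob, Cara, Eve, Ivy, Rae, Wes, Zed} ∩ {Eve, Ivy, Jo, Ned, Rae, Uma, Wes, Zed} = {Eve, Ivy, Rae, Wes, Zed}
… ∩ ⟦below Lee⟧ = {Eve, Ivy, Rae, Wes, Zed} ∩ {Cara, Eve, Ivy, Jo, Ned, Rae, Uma, Wes} = {Eve, Ivy, Rae, Wes}
So ⟦flag that rattled below Lee⟧ = {Eve, Ivy, Rae, Wes}.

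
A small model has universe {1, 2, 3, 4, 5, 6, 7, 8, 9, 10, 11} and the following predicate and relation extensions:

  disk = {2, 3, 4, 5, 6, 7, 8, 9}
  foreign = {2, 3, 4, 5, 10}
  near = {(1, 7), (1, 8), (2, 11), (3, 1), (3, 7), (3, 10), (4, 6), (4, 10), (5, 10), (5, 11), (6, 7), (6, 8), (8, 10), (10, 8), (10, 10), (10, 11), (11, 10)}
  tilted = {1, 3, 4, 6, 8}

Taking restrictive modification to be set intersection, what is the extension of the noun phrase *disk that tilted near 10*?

⟦that tilted⟧ = ⟦tilted⟧ = {1, 3, 4, 6, 8}
⟦near 10⟧ = {x : ⟨x, 10⟩ ∈ ⟦near⟧} = {3, 4, 5, 8, 10, 11}
⟦disk⟧ = {2, 3, 4, 5, 6, 7, 8, 9}
… ∩ ⟦that tilted⟧ = {2, 3, 4, 5, 6, 7, 8, 9} ∩ {1, 3, 4, 6, 8} = {3, 4, 6, 8}
… ∩ ⟦near 10⟧ = {3, 4, 6, 8} ∩ {3, 4, 5, 8, 10, 11} = {3, 4, 8}
So ⟦disk that tilted near 10⟧ = {3, 4, 8}.

{3, 4, 8}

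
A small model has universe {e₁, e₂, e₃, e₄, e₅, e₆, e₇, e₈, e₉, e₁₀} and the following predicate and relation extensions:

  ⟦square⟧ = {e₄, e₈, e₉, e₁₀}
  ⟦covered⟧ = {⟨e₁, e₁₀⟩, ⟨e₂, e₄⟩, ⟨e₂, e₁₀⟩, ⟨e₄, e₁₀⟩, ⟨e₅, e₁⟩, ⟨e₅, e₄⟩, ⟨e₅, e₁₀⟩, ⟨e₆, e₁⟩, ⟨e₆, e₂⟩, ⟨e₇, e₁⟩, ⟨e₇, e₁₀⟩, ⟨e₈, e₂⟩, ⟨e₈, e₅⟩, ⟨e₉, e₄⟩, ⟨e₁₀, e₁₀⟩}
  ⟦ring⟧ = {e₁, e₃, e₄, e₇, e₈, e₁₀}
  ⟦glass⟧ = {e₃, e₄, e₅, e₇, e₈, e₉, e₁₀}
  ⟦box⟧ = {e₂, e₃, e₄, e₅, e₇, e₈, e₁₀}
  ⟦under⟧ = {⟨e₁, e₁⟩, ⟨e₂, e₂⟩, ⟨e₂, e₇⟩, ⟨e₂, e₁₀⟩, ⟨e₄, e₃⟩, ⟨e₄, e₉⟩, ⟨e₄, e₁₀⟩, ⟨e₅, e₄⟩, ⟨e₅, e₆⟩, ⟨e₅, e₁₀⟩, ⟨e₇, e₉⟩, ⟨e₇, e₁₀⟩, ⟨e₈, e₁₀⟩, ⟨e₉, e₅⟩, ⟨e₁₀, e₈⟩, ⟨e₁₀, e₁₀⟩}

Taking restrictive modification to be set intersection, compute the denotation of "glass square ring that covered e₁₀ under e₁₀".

{e₄, e₁₀}

⟦that covered e₁₀⟧ = {x : ⟨x, e₁₀⟩ ∈ ⟦covered⟧} = {e₁, e₂, e₄, e₅, e₇, e₁₀}
⟦under e₁₀⟧ = {x : ⟨x, e₁₀⟩ ∈ ⟦under⟧} = {e₂, e₄, e₅, e₇, e₈, e₁₀}
⟦ring⟧ = {e₁, e₃, e₄, e₇, e₈, e₁₀}
… ∩ ⟦that covered e₁₀⟧ = {e₁, e₃, e₄, e₇, e₈, e₁₀} ∩ {e₁, e₂, e₄, e₅, e₇, e₁₀} = {e₁, e₄, e₇, e₁₀}
… ∩ ⟦under e₁₀⟧ = {e₁, e₄, e₇, e₁₀} ∩ {e₂, e₄, e₅, e₇, e₈, e₁₀} = {e₄, e₇, e₁₀}
… ∩ ⟦glass⟧ = {e₄, e₇, e₁₀} ∩ {e₃, e₄, e₅, e₇, e₈, e₉, e₁₀} = {e₄, e₇, e₁₀}
… ∩ ⟦square⟧ = {e₄, e₇, e₁₀} ∩ {e₄, e₈, e₉, e₁₀} = {e₄, e₁₀}
So ⟦glass square ring that covered e₁₀ under e₁₀⟧ = {e₄, e₁₀}.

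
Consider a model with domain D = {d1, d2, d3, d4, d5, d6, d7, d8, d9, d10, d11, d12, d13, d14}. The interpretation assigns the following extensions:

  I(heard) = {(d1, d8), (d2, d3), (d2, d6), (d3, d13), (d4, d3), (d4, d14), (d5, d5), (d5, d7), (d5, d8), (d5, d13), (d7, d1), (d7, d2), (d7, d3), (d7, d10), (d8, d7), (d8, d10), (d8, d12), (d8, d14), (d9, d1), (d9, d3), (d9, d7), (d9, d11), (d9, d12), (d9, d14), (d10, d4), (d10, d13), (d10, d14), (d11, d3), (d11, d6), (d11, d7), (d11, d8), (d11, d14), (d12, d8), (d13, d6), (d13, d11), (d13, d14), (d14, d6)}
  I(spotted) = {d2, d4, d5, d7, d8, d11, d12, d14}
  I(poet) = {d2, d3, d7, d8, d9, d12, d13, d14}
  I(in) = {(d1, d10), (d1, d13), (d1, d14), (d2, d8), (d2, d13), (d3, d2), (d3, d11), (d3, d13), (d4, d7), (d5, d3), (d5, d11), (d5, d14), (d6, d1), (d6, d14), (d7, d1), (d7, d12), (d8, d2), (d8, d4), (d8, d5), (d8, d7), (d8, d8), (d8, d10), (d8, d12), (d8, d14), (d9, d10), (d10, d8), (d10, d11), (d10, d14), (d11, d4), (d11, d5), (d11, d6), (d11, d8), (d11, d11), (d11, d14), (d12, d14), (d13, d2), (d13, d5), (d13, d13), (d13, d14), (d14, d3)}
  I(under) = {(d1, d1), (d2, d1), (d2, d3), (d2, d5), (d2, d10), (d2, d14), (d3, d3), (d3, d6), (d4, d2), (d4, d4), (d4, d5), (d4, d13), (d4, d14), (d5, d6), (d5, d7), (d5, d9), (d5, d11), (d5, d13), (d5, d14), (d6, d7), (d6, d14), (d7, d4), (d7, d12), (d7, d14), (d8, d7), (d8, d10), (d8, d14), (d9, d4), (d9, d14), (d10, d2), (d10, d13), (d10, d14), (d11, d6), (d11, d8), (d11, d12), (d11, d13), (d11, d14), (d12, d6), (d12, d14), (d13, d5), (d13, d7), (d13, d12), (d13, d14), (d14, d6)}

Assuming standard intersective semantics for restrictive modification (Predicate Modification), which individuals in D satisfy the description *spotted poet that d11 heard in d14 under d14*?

⟦that d11 heard⟧ = {x : ⟨d11, x⟩ ∈ ⟦heard⟧} = {d3, d6, d7, d8, d14}
⟦in d14⟧ = {x : ⟨x, d14⟩ ∈ ⟦in⟧} = {d1, d5, d6, d8, d10, d11, d12, d13}
⟦under d14⟧ = {x : ⟨x, d14⟩ ∈ ⟦under⟧} = {d2, d4, d5, d6, d7, d8, d9, d10, d11, d12, d13}
⟦poet⟧ = {d2, d3, d7, d8, d9, d12, d13, d14}
… ∩ ⟦that d11 heard⟧ = {d2, d3, d7, d8, d9, d12, d13, d14} ∩ {d3, d6, d7, d8, d14} = {d3, d7, d8, d14}
… ∩ ⟦in d14⟧ = {d3, d7, d8, d14} ∩ {d1, d5, d6, d8, d10, d11, d12, d13} = {d8}
… ∩ ⟦under d14⟧ = {d8} ∩ {d2, d4, d5, d6, d7, d8, d9, d10, d11, d12, d13} = {d8}
… ∩ ⟦spotted⟧ = {d8} ∩ {d2, d4, d5, d7, d8, d11, d12, d14} = {d8}
So ⟦spotted poet that d11 heard in d14 under d14⟧ = {d8}.

{d8}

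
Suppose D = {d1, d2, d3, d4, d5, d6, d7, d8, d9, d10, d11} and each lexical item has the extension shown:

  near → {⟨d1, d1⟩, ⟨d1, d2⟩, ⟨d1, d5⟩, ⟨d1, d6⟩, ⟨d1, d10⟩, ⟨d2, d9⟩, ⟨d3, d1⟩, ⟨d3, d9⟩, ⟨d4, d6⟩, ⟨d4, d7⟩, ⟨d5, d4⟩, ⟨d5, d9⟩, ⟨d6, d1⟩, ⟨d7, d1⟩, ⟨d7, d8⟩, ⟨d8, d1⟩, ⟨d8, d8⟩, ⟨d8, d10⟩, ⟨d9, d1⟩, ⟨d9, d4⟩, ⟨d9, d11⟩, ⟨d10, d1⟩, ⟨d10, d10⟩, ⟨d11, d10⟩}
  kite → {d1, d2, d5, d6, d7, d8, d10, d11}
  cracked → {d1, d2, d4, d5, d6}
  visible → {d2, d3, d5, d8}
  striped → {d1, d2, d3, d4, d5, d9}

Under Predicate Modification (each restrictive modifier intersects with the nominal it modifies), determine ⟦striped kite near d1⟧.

⟦near d1⟧ = {x : ⟨x, d1⟩ ∈ ⟦near⟧} = {d1, d3, d6, d7, d8, d9, d10}
⟦kite⟧ = {d1, d2, d5, d6, d7, d8, d10, d11}
… ∩ ⟦near d1⟧ = {d1, d2, d5, d6, d7, d8, d10, d11} ∩ {d1, d3, d6, d7, d8, d9, d10} = {d1, d6, d7, d8, d10}
… ∩ ⟦striped⟧ = {d1, d6, d7, d8, d10} ∩ {d1, d2, d3, d4, d5, d9} = {d1}
So ⟦striped kite near d1⟧ = {d1}.

{d1}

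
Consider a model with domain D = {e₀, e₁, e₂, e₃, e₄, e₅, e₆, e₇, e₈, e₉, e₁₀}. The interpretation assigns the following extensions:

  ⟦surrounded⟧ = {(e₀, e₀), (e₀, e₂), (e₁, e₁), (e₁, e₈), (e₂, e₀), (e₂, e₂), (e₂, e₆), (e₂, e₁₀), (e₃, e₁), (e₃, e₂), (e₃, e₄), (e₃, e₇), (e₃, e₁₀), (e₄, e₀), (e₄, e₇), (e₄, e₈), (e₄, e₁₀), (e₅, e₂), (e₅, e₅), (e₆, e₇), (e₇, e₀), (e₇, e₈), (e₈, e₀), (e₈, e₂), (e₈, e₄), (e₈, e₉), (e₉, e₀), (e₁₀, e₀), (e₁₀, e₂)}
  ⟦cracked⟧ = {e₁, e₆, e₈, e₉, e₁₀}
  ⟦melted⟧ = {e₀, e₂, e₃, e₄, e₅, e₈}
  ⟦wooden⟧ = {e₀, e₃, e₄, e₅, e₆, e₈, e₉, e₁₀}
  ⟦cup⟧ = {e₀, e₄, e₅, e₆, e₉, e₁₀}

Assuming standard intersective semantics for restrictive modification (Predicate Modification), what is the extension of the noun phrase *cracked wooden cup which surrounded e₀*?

⟦which surrounded e₀⟧ = {x : ⟨x, e₀⟩ ∈ ⟦surrounded⟧} = {e₀, e₂, e₄, e₇, e₈, e₉, e₁₀}
⟦cup⟧ = {e₀, e₄, e₅, e₆, e₉, e₁₀}
… ∩ ⟦which surrounded e₀⟧ = {e₀, e₄, e₅, e₆, e₉, e₁₀} ∩ {e₀, e₂, e₄, e₇, e₈, e₉, e₁₀} = {e₀, e₄, e₉, e₁₀}
… ∩ ⟦cracked⟧ = {e₀, e₄, e₉, e₁₀} ∩ {e₁, e₆, e₈, e₉, e₁₀} = {e₉, e₁₀}
… ∩ ⟦wooden⟧ = {e₉, e₁₀} ∩ {e₀, e₃, e₄, e₅, e₆, e₈, e₉, e₁₀} = {e₉, e₁₀}
So ⟦cracked wooden cup which surrounded e₀⟧ = {e₉, e₁₀}.

{e₉, e₁₀}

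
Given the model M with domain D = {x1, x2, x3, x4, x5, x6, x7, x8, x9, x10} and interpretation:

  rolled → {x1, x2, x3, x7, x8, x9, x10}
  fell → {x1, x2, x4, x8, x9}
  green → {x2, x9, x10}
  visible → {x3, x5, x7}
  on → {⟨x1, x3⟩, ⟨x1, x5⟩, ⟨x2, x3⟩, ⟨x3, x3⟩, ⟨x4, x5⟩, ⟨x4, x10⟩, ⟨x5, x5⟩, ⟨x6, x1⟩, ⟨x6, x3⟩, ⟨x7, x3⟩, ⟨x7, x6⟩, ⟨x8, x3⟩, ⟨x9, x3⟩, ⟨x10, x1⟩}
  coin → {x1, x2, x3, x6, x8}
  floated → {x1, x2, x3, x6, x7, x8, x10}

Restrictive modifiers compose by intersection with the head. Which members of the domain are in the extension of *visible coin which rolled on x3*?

{x3}

⟦which rolled⟧ = ⟦rolled⟧ = {x1, x2, x3, x7, x8, x9, x10}
⟦on x3⟧ = {x : ⟨x, x3⟩ ∈ ⟦on⟧} = {x1, x2, x3, x6, x7, x8, x9}
⟦coin⟧ = {x1, x2, x3, x6, x8}
… ∩ ⟦which rolled⟧ = {x1, x2, x3, x6, x8} ∩ {x1, x2, x3, x7, x8, x9, x10} = {x1, x2, x3, x8}
… ∩ ⟦on x3⟧ = {x1, x2, x3, x8} ∩ {x1, x2, x3, x6, x7, x8, x9} = {x1, x2, x3, x8}
… ∩ ⟦visible⟧ = {x1, x2, x3, x8} ∩ {x3, x5, x7} = {x3}
So ⟦visible coin which rolled on x3⟧ = {x3}.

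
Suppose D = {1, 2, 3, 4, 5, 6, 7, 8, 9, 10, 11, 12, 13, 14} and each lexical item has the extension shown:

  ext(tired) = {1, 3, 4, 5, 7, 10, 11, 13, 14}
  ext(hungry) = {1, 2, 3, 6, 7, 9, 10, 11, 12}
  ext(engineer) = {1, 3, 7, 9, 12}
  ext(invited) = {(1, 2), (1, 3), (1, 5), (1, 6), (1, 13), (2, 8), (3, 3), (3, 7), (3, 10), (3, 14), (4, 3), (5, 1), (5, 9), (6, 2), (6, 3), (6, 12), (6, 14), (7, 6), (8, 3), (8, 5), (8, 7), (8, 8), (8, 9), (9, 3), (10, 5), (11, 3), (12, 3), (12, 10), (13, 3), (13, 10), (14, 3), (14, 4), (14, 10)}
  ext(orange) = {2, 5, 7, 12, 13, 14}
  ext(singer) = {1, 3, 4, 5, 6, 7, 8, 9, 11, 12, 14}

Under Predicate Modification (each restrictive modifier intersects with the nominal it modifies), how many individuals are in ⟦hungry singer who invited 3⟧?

6

⟦who invited 3⟧ = {x : ⟨x, 3⟩ ∈ ⟦invited⟧} = {1, 3, 4, 6, 8, 9, 11, 12, 13, 14}
⟦singer⟧ = {1, 3, 4, 5, 6, 7, 8, 9, 11, 12, 14}
… ∩ ⟦who invited 3⟧ = {1, 3, 4, 5, 6, 7, 8, 9, 11, 12, 14} ∩ {1, 3, 4, 6, 8, 9, 11, 12, 13, 14} = {1, 3, 4, 6, 8, 9, 11, 12, 14}
… ∩ ⟦hungry⟧ = {1, 3, 4, 6, 8, 9, 11, 12, 14} ∩ {1, 2, 3, 6, 7, 9, 10, 11, 12} = {1, 3, 6, 9, 11, 12}
⟦hungry singer who invited 3⟧ = {1, 3, 6, 9, 11, 12}, so the cardinality is 6.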